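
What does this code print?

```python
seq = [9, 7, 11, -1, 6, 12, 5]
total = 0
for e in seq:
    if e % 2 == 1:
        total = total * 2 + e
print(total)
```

247

e=9: odd, total = 0*2+9 = 9
e=7: odd, total = 9*2+7 = 25
e=11: odd, total = 25*2+11 = 61
e=-1: odd, total = 61*2+(-1) = 121
e=6: not odd
e=12: not odd
e=5: odd, total = 121*2+5 = 247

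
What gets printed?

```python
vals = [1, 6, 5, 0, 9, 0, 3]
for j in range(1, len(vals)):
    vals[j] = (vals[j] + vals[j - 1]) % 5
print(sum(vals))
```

j=1: vals[1] = (6+1)%5 = 2 → [1, 2, 5, 0, 9, 0, 3]
j=2: vals[2] = (5+2)%5 = 2 → [1, 2, 2, 0, 9, 0, 3]
j=3: vals[3] = (0+2)%5 = 2 → [1, 2, 2, 2, 9, 0, 3]
j=4: vals[4] = (9+2)%5 = 1 → [1, 2, 2, 2, 1, 0, 3]
j=5: vals[5] = (0+1)%5 = 1 → [1, 2, 2, 2, 1, 1, 3]
j=6: vals[6] = (3+1)%5 = 4 → [1, 2, 2, 2, 1, 1, 4]
sum = 13

13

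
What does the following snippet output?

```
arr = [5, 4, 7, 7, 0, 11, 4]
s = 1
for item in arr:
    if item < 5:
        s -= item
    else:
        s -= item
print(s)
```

item=5: not <5, s = 1-5 = -4
item=4: <5, s = (-4)-4 = -8
item=7: not <5, s = (-8)-7 = -15
item=7: not <5, s = (-15)-7 = -22
item=0: <5, s = (-22)-0 = -22
item=11: not <5, s = (-22)-11 = -33
item=4: <5, s = (-33)-4 = -37

-37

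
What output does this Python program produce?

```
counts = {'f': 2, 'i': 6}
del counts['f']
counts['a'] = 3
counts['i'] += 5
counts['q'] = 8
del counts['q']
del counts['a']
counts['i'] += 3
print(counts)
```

del 'f' → {'i': 6}
counts['a'] = 3 → {'i': 6, 'a': 3}
counts['i'] = 6+5 = 11 → {'i': 11, 'a': 3}
counts['q'] = 8 → {'i': 11, 'a': 3, 'q': 8}
del 'q' → {'i': 11, 'a': 3}
del 'a' → {'i': 11}
counts['i'] = 11+3 = 14 → {'i': 14}

{'i': 14}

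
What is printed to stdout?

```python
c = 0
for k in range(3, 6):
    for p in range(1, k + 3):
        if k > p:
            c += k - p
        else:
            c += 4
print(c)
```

k=3,p=1: 3>1, c = 0+2 = 2
k=3,p=2: 3>2, c = 2+1 = 3
k=3,p=3: not 3>3, c = 3+4 = 7
k=3,p=4: not 3>4, c = 7+4 = 11
k=3,p=5: not 3>5, c = 11+4 = 15
k=4,p=1: 4>1, c = 15+3 = 18
k=4,p=2: 4>2, c = 18+2 = 20
k=4,p=3: 4>3, c = 20+1 = 21
k=4,p=4: not 4>4, c = 21+4 = 25
k=4,p=5: not 4>5, c = 25+4 = 29
k=4,p=6: not 4>6, c = 29+4 = 33
k=5,p=1: 5>1, c = 33+4 = 37
k=5,p=2: 5>2, c = 37+3 = 40
k=5,p=3: 5>3, c = 40+2 = 42
k=5,p=4: 5>4, c = 42+1 = 43
k=5,p=5: not 5>5, c = 43+4 = 47
k=5,p=6: not 5>6, c = 47+4 = 51
k=5,p=7: not 5>7, c = 51+4 = 55

55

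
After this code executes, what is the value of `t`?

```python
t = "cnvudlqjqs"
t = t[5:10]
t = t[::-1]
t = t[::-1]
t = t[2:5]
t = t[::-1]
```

slice [5:10] → 'lqjqs'
reverse → 'sqjql'
reverse → 'lqjqs'
slice [2:5] → 'jqs'
reverse → 'sqj'

'sqj'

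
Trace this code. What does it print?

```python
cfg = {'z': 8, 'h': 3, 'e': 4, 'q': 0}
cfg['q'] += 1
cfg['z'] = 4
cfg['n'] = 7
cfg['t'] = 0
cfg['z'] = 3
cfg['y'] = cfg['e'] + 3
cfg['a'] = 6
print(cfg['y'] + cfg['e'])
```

cfg['q'] = 0+1 = 1 → {'z': 8, 'h': 3, 'e': 4, 'q': 1}
cfg['z'] = 4 → {'z': 4, 'h': 3, 'e': 4, 'q': 1}
cfg['n'] = 7 → {'z': 4, 'h': 3, 'e': 4, 'q': 1, 'n': 7}
cfg['t'] = 0 → {'z': 4, 'h': 3, 'e': 4, 'q': 1, 'n': 7, 't': 0}
cfg['z'] = 3 → {'z': 3, 'h': 3, 'e': 4, 'q': 1, 'n': 7, 't': 0}
cfg['y'] = cfg['e']+3 = 7 → {'z': 3, 'h': 3, 'e': 4, 'q': 1, 'n': 7, 't': 0, 'y': 7}
cfg['a'] = 6 → {'z': 3, 'h': 3, 'e': 4, 'q': 1, 'n': 7, 't': 0, 'y': 7, 'a': 6}
cfg['y']+cfg['e'] = 7+4 = 11

11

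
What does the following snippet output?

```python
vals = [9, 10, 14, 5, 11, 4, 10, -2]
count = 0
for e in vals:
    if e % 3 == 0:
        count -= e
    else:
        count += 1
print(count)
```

e=9: %3==0, count = 0-9 = -9
e=10: not %3==0, count = (-9)+1 = -8
e=14: not %3==0, count = (-8)+1 = -7
e=5: not %3==0, count = (-7)+1 = -6
e=11: not %3==0, count = (-6)+1 = -5
e=4: not %3==0, count = (-5)+1 = -4
e=10: not %3==0, count = (-4)+1 = -3
e=-2: not %3==0, count = (-3)+1 = -2

-2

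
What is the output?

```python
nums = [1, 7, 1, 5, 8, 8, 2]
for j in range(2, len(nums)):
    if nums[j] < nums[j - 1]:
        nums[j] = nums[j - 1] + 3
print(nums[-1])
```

j=2: 1<7, nums[2] = 7+3 = 10 → [1, 7, 10, 5, 8, 8, 2]
j=3: 5<10, nums[3] = 10+3 = 13 → [1, 7, 10, 13, 8, 8, 2]
j=4: 8<13, nums[4] = 13+3 = 16 → [1, 7, 10, 13, 16, 8, 2]
j=5: 8<16, nums[5] = 16+3 = 19 → [1, 7, 10, 13, 16, 19, 2]
j=6: 2<19, nums[6] = 19+3 = 22 → [1, 7, 10, 13, 16, 19, 22]

22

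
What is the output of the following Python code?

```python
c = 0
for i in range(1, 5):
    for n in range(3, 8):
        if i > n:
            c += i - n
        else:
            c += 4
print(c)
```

77

i=1,n=3: not 1>3, c = 0+4 = 4
i=1,n=4: not 1>4, c = 4+4 = 8
i=1,n=5: not 1>5, c = 8+4 = 12
i=1,n=6: not 1>6, c = 12+4 = 16
i=1,n=7: not 1>7, c = 16+4 = 20
i=2,n=3: not 2>3, c = 20+4 = 24
i=2,n=4: not 2>4, c = 24+4 = 28
i=2,n=5: not 2>5, c = 28+4 = 32
i=2,n=6: not 2>6, c = 32+4 = 36
i=2,n=7: not 2>7, c = 36+4 = 40
i=3,n=3: not 3>3, c = 40+4 = 44
i=3,n=4: not 3>4, c = 44+4 = 48
i=3,n=5: not 3>5, c = 48+4 = 52
i=3,n=6: not 3>6, c = 52+4 = 56
i=3,n=7: not 3>7, c = 56+4 = 60
i=4,n=3: 4>3, c = 60+1 = 61
i=4,n=4: not 4>4, c = 61+4 = 65
i=4,n=5: not 4>5, c = 65+4 = 69
i=4,n=6: not 4>6, c = 69+4 = 73
i=4,n=7: not 4>7, c = 73+4 = 77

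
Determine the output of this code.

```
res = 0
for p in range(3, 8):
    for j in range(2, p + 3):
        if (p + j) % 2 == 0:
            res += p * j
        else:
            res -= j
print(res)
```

374

p=3,j=2: odd sum, res = 0-2 = -2
p=3,j=3: even sum, res = (-2)+9 = 7
p=3,j=4: odd sum, res = 7-4 = 3
p=3,j=5: even sum, res = 3+15 = 18
p=4,j=2: even sum, res = 18+8 = 26
p=4,j=3: odd sum, res = 26-3 = 23
p=4,j=4: even sum, res = 23+16 = 39
p=4,j=5: odd sum, res = 39-5 = 34
p=4,j=6: even sum, res = 34+24 = 58
p=5,j=2: odd sum, res = 58-2 = 56
p=5,j=3: even sum, res = 56+15 = 71
p=5,j=4: odd sum, res = 71-4 = 67
p=5,j=5: even sum, res = 67+25 = 92
p=5,j=6: odd sum, res = 92-6 = 86
p=5,j=7: even sum, res = 86+35 = 121
p=6,j=2: even sum, res = 121+12 = 133
p=6,j=3: odd sum, res = 133-3 = 130
p=6,j=4: even sum, res = 130+24 = 154
p=6,j=5: odd sum, res = 154-5 = 149
p=6,j=6: even sum, res = 149+36 = 185
p=6,j=7: odd sum, res = 185-7 = 178
p=6,j=8: even sum, res = 178+48 = 226
p=7,j=2: odd sum, res = 226-2 = 224
p=7,j=3: even sum, res = 224+21 = 245
p=7,j=4: odd sum, res = 245-4 = 241
p=7,j=5: even sum, res = 241+35 = 276
p=7,j=6: odd sum, res = 276-6 = 270
p=7,j=7: even sum, res = 270+49 = 319
p=7,j=8: odd sum, res = 319-8 = 311
p=7,j=9: even sum, res = 311+63 = 374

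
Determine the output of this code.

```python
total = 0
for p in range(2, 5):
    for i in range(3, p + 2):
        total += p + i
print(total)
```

42

p=2,i=3: total = 0+5 = 5
p=3,i=3: total = 5+6 = 11
p=3,i=4: total = 11+7 = 18
p=4,i=3: total = 18+7 = 25
p=4,i=4: total = 25+8 = 33
p=4,i=5: total = 33+9 = 42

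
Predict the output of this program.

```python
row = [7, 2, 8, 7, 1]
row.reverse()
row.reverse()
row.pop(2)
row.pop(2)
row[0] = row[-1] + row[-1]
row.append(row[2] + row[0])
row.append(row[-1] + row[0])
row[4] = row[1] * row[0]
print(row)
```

[2, 2, 1, 3, 4]

reverse → [1, 7, 8, 2, 7]
reverse → [7, 2, 8, 7, 1]
pop(2) removes 8 → [7, 2, 7, 1]
pop(2) removes 7 → [7, 2, 1]
row[0] = row[-1]+row[-1] = 1+1 = 2 → [2, 2, 1]
append row[2]+row[0] = 1+2 = 3 → [2, 2, 1, 3]
append row[-1]+row[0] = 3+2 = 5 → [2, 2, 1, 3, 5]
row[4] = row[1]*row[0] = 2*2 = 4 → [2, 2, 1, 3, 4]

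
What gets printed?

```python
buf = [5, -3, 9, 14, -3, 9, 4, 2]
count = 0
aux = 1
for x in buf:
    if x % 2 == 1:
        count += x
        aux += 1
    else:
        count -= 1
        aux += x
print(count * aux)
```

364

x=5: odd, count = 0+5 = 5; aux=2
x=-3: odd, count = 5+(-3) = 2; aux=3
x=9: odd, count = 2+9 = 11; aux=4
x=14: not odd, count = 11-1 = 10; aux=18
x=-3: odd, count = 10+(-3) = 7; aux=19
x=9: odd, count = 7+9 = 16; aux=20
x=4: not odd, count = 16-1 = 15; aux=24
x=2: not odd, count = 15-1 = 14; aux=26
count*aux = 14*26 = 364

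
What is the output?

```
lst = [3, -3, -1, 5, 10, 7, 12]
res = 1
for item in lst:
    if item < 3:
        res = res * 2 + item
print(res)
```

-3

item=3: not <3
item=-3: <3, res = 1*2+(-3) = -1
item=-1: <3, res = (-1)*2+(-1) = -3
item=5: not <3
item=10: not <3
item=7: not <3
item=12: not <3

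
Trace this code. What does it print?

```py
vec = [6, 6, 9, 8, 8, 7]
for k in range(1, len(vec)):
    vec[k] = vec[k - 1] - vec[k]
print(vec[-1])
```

-32

k=1: vec[1] = 6-6 = 0 → [6, 0, 9, 8, 8, 7]
k=2: vec[2] = 0-9 = -9 → [6, 0, -9, 8, 8, 7]
k=3: vec[3] = (-9)-8 = -17 → [6, 0, -9, -17, 8, 7]
k=4: vec[4] = (-17)-8 = -25 → [6, 0, -9, -17, -25, 7]
k=5: vec[5] = (-25)-7 = -32 → [6, 0, -9, -17, -25, -32]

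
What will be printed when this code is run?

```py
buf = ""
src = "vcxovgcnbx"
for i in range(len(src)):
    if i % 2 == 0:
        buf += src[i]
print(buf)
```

i=0: add 'v' → 'v'
i=1: skip
i=2: add 'x' → 'vx'
i=3: skip
i=4: add 'v' → 'vxv'
i=5: skip
i=6: add 'c' → 'vxvc'
i=7: skip
i=8: add 'b' → 'vxvcb'
i=9: skip

vxvcb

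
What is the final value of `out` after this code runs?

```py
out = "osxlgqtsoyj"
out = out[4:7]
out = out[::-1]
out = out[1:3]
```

slice [4:7] → 'gqt'
reverse → 'tqg'
slice [1:3] → 'qg'

'qg'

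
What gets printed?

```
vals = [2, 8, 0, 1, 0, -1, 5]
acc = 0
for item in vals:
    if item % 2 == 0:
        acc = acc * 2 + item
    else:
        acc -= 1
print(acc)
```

item=2: even, acc = 0*2+2 = 2
item=8: even, acc = 2*2+8 = 12
item=0: even, acc = 12*2+0 = 24
item=1: not even, acc = 24-1 = 23
item=0: even, acc = 23*2+0 = 46
item=-1: not even, acc = 46-1 = 45
item=5: not even, acc = 45-1 = 44

44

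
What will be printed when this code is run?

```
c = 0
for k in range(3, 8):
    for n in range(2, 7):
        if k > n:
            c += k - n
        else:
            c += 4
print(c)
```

k=3,n=2: 3>2, c = 0+1 = 1
k=3,n=3: not 3>3, c = 1+4 = 5
k=3,n=4: not 3>4, c = 5+4 = 9
k=3,n=5: not 3>5, c = 9+4 = 13
k=3,n=6: not 3>6, c = 13+4 = 17
k=4,n=2: 4>2, c = 17+2 = 19
k=4,n=3: 4>3, c = 19+1 = 20
k=4,n=4: not 4>4, c = 20+4 = 24
k=4,n=5: not 4>5, c = 24+4 = 28
k=4,n=6: not 4>6, c = 28+4 = 32
k=5,n=2: 5>2, c = 32+3 = 35
k=5,n=3: 5>3, c = 35+2 = 37
k=5,n=4: 5>4, c = 37+1 = 38
k=5,n=5: not 5>5, c = 38+4 = 42
k=5,n=6: not 5>6, c = 42+4 = 46
k=6,n=2: 6>2, c = 46+4 = 50
k=6,n=3: 6>3, c = 50+3 = 53
k=6,n=4: 6>4, c = 53+2 = 55
k=6,n=5: 6>5, c = 55+1 = 56
k=6,n=6: not 6>6, c = 56+4 = 60
k=7,n=2: 7>2, c = 60+5 = 65
k=7,n=3: 7>3, c = 65+4 = 69
k=7,n=4: 7>4, c = 69+3 = 72
k=7,n=5: 7>5, c = 72+2 = 74
k=7,n=6: 7>6, c = 74+1 = 75

75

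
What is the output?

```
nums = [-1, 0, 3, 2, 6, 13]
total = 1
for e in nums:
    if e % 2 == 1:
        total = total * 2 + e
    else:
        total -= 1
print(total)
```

e=-1: odd, total = 1*2+(-1) = 1
e=0: not odd, total = 1-1 = 0
e=3: odd, total = 0*2+3 = 3
e=2: not odd, total = 3-1 = 2
e=6: not odd, total = 2-1 = 1
e=13: odd, total = 1*2+13 = 15

15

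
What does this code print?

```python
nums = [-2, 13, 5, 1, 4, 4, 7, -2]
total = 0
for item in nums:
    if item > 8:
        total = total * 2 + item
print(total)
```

item=-2: not >8
item=13: >8, total = 0*2+13 = 13
item=5: not >8
item=1: not >8
item=4: not >8
item=4: not >8
item=7: not >8
item=-2: not >8

13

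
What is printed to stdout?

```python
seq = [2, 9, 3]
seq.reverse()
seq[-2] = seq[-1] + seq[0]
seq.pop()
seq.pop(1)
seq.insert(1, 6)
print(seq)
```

reverse → [3, 9, 2]
seq[-2] = seq[-1]+seq[0] = 2+3 = 5 → [3, 5, 2]
pop() removes 2 → [3, 5]
pop(1) removes 5 → [3]
insert 6 at 1 → [3, 6]

[3, 6]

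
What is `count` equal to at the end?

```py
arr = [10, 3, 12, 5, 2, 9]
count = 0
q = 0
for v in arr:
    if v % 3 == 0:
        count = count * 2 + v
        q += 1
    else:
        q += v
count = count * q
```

900

v=10: not %3==0; q=10
v=3: %3==0, count = 0*2+3 = 3; q=11
v=12: %3==0, count = 3*2+12 = 18; q=12
v=5: not %3==0; q=17
v=2: not %3==0; q=19
v=9: %3==0, count = 18*2+9 = 45; q=20
count*q = 45*20 = 900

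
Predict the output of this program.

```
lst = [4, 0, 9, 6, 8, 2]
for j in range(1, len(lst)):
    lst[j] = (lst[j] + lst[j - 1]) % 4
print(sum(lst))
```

12

j=1: lst[1] = (0+4)%4 = 0 → [4, 0, 9, 6, 8, 2]
j=2: lst[2] = (9+0)%4 = 1 → [4, 0, 1, 6, 8, 2]
j=3: lst[3] = (6+1)%4 = 3 → [4, 0, 1, 3, 8, 2]
j=4: lst[4] = (8+3)%4 = 3 → [4, 0, 1, 3, 3, 2]
j=5: lst[5] = (2+3)%4 = 1 → [4, 0, 1, 3, 3, 1]
sum = 12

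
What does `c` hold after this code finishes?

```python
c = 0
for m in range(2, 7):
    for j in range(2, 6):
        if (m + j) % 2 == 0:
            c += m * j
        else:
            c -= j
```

m=2,j=2: even sum, c = 0+4 = 4
m=2,j=3: odd sum, c = 4-3 = 1
m=2,j=4: even sum, c = 1+8 = 9
m=2,j=5: odd sum, c = 9-5 = 4
m=3,j=2: odd sum, c = 4-2 = 2
m=3,j=3: even sum, c = 2+9 = 11
m=3,j=4: odd sum, c = 11-4 = 7
m=3,j=5: even sum, c = 7+15 = 22
m=4,j=2: even sum, c = 22+8 = 30
m=4,j=3: odd sum, c = 30-3 = 27
m=4,j=4: even sum, c = 27+16 = 43
m=4,j=5: odd sum, c = 43-5 = 38
m=5,j=2: odd sum, c = 38-2 = 36
m=5,j=3: even sum, c = 36+15 = 51
m=5,j=4: odd sum, c = 51-4 = 47
m=5,j=5: even sum, c = 47+25 = 72
m=6,j=2: even sum, c = 72+12 = 84
m=6,j=3: odd sum, c = 84-3 = 81
m=6,j=4: even sum, c = 81+24 = 105
m=6,j=5: odd sum, c = 105-5 = 100

100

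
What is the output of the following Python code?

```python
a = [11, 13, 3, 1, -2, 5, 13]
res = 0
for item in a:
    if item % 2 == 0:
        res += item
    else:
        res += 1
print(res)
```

4

item=11: not even, res = 0+1 = 1
item=13: not even, res = 1+1 = 2
item=3: not even, res = 2+1 = 3
item=1: not even, res = 3+1 = 4
item=-2: even, res = 4+(-2) = 2
item=5: not even, res = 2+1 = 3
item=13: not even, res = 3+1 = 4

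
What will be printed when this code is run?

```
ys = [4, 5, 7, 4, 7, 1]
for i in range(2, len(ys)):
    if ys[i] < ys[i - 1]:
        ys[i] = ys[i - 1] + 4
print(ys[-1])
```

19

i=2: 7>=5, unchanged → [4, 5, 7, 4, 7, 1]
i=3: 4<7, ys[3] = 7+4 = 11 → [4, 5, 7, 11, 7, 1]
i=4: 7<11, ys[4] = 11+4 = 15 → [4, 5, 7, 11, 15, 1]
i=5: 1<15, ys[5] = 15+4 = 19 → [4, 5, 7, 11, 15, 19]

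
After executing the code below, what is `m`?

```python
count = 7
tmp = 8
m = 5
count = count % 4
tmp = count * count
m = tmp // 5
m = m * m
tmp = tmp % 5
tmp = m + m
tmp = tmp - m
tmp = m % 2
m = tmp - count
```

-2

count = 7%4 = 3
tmp = 3*3 = 9
m = 9//5 = 1
m = 1*1 = 1
tmp = 9%5 = 4
tmp = 1+1 = 2
tmp = 2-1 = 1
tmp = 1%2 = 1
m = 1-3 = -2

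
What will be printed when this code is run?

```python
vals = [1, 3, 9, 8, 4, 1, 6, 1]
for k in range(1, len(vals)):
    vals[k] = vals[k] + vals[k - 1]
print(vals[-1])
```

33

k=1: vals[1] = 3+1 = 4 → [1, 4, 9, 8, 4, 1, 6, 1]
k=2: vals[2] = 9+4 = 13 → [1, 4, 13, 8, 4, 1, 6, 1]
k=3: vals[3] = 8+13 = 21 → [1, 4, 13, 21, 4, 1, 6, 1]
k=4: vals[4] = 4+21 = 25 → [1, 4, 13, 21, 25, 1, 6, 1]
k=5: vals[5] = 1+25 = 26 → [1, 4, 13, 21, 25, 26, 6, 1]
k=6: vals[6] = 6+26 = 32 → [1, 4, 13, 21, 25, 26, 32, 1]
k=7: vals[7] = 1+32 = 33 → [1, 4, 13, 21, 25, 26, 32, 33]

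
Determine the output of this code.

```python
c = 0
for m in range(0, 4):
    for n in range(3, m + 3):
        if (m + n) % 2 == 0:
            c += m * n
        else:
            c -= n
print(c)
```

m=1,n=3: even sum, c = 0+3 = 3
m=2,n=3: odd sum, c = 3-3 = 0
m=2,n=4: even sum, c = 0+8 = 8
m=3,n=3: even sum, c = 8+9 = 17
m=3,n=4: odd sum, c = 17-4 = 13
m=3,n=5: even sum, c = 13+15 = 28

28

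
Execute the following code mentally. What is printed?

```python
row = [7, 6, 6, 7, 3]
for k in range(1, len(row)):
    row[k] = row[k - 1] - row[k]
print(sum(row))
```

-24

k=1: row[1] = 7-6 = 1 → [7, 1, 6, 7, 3]
k=2: row[2] = 1-6 = -5 → [7, 1, -5, 7, 3]
k=3: row[3] = (-5)-7 = -12 → [7, 1, -5, -12, 3]
k=4: row[4] = (-12)-3 = -15 → [7, 1, -5, -12, -15]
sum = -24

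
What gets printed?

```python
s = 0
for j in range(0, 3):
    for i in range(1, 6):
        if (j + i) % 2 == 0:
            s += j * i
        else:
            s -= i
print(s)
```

j=0,i=1: odd sum, s = 0-1 = -1
j=0,i=2: even sum, s = (-1)+0 = -1
j=0,i=3: odd sum, s = (-1)-3 = -4
j=0,i=4: even sum, s = (-4)+0 = -4
j=0,i=5: odd sum, s = (-4)-5 = -9
j=1,i=1: even sum, s = (-9)+1 = -8
j=1,i=2: odd sum, s = (-8)-2 = -10
j=1,i=3: even sum, s = (-10)+3 = -7
j=1,i=4: odd sum, s = (-7)-4 = -11
j=1,i=5: even sum, s = (-11)+5 = -6
j=2,i=1: odd sum, s = (-6)-1 = -7
j=2,i=2: even sum, s = (-7)+4 = -3
j=2,i=3: odd sum, s = (-3)-3 = -6
j=2,i=4: even sum, s = (-6)+8 = 2
j=2,i=5: odd sum, s = 2-5 = -3

-3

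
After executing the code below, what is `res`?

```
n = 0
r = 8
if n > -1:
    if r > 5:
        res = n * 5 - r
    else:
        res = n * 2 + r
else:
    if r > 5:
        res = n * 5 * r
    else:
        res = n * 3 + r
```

-8

n=0, r=8
n > -1 is True; r > 5 is True
→ res = n * 5 - r = -8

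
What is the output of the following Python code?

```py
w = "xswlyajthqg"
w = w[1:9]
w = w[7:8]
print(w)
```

h

slice [1:9] → 'swlyajth'
slice [7:8] → 'h'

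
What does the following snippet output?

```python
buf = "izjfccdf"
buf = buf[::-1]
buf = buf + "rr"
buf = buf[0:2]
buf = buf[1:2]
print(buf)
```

d

reverse → 'fdccfjzi'
+ 'rr' → 'fdccfjzirr'
slice [0:2] → 'fd'
slice [1:2] → 'd'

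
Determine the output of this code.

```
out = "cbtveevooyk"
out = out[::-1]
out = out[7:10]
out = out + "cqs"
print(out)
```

reverse → 'kyooveevtbc'
slice [7:10] → 'vtb'
+ 'cqs' → 'vtbcqs'

vtbcqs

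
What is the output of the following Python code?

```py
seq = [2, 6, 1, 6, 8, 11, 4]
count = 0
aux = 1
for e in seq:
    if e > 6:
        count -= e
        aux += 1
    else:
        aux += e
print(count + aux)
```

e=2: not >6; aux=3
e=6: not >6; aux=9
e=1: not >6; aux=10
e=6: not >6; aux=16
e=8: >6, count = 0-8 = -8; aux=17
e=11: >6, count = (-8)-11 = -19; aux=18
e=4: not >6; aux=22
count+aux = (-19)+22 = 3

3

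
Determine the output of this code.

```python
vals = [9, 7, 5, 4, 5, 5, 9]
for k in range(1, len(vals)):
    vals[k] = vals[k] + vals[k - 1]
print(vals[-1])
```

44

k=1: vals[1] = 7+9 = 16 → [9, 16, 5, 4, 5, 5, 9]
k=2: vals[2] = 5+16 = 21 → [9, 16, 21, 4, 5, 5, 9]
k=3: vals[3] = 4+21 = 25 → [9, 16, 21, 25, 5, 5, 9]
k=4: vals[4] = 5+25 = 30 → [9, 16, 21, 25, 30, 5, 9]
k=5: vals[5] = 5+30 = 35 → [9, 16, 21, 25, 30, 35, 9]
k=6: vals[6] = 9+35 = 44 → [9, 16, 21, 25, 30, 35, 44]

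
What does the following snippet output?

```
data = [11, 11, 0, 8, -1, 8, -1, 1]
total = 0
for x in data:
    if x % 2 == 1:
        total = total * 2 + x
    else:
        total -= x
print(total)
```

163

x=11: odd, total = 0*2+11 = 11
x=11: odd, total = 11*2+11 = 33
x=0: not odd, total = 33-0 = 33
x=8: not odd, total = 33-8 = 25
x=-1: odd, total = 25*2+(-1) = 49
x=8: not odd, total = 49-8 = 41
x=-1: odd, total = 41*2+(-1) = 81
x=1: odd, total = 81*2+1 = 163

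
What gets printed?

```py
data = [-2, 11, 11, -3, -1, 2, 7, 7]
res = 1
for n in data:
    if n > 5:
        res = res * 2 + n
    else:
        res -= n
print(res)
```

n=-2: not >5, res = 1-(-2) = 3
n=11: >5, res = 3*2+11 = 17
n=11: >5, res = 17*2+11 = 45
n=-3: not >5, res = 45-(-3) = 48
n=-1: not >5, res = 48-(-1) = 49
n=2: not >5, res = 49-2 = 47
n=7: >5, res = 47*2+7 = 101
n=7: >5, res = 101*2+7 = 209

209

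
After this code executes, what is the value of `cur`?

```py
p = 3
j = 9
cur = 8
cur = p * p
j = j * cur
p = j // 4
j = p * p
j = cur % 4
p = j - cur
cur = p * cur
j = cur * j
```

cur = 3*3 = 9
j = 9*9 = 81
p = 81//4 = 20
j = 20*20 = 400
j = 9%4 = 1
p = 1-9 = -8
cur = (-8)*9 = -72
j = (-72)*1 = -72

-72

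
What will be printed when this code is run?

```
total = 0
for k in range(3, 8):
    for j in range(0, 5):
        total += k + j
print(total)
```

175

k=3,j=0: total = 0+3 = 3
k=3,j=1: total = 3+4 = 7
k=3,j=2: total = 7+5 = 12
k=3,j=3: total = 12+6 = 18
k=3,j=4: total = 18+7 = 25
k=4,j=0: total = 25+4 = 29
k=4,j=1: total = 29+5 = 34
k=4,j=2: total = 34+6 = 40
k=4,j=3: total = 40+7 = 47
k=4,j=4: total = 47+8 = 55
k=5,j=0: total = 55+5 = 60
k=5,j=1: total = 60+6 = 66
k=5,j=2: total = 66+7 = 73
k=5,j=3: total = 73+8 = 81
k=5,j=4: total = 81+9 = 90
k=6,j=0: total = 90+6 = 96
k=6,j=1: total = 96+7 = 103
k=6,j=2: total = 103+8 = 111
k=6,j=3: total = 111+9 = 120
k=6,j=4: total = 120+10 = 130
k=7,j=0: total = 130+7 = 137
k=7,j=1: total = 137+8 = 145
k=7,j=2: total = 145+9 = 154
k=7,j=3: total = 154+10 = 164
k=7,j=4: total = 164+11 = 175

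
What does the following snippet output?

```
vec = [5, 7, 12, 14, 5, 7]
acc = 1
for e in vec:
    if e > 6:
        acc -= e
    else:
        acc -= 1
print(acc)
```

e=5: not >6, acc = 1-1 = 0
e=7: >6, acc = 0-7 = -7
e=12: >6, acc = (-7)-12 = -19
e=14: >6, acc = (-19)-14 = -33
e=5: not >6, acc = (-33)-1 = -34
e=7: >6, acc = (-34)-7 = -41

-41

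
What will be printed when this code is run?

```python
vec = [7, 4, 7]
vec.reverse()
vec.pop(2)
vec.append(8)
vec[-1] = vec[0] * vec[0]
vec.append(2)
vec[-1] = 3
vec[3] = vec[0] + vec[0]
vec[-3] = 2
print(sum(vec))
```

72

reverse → [7, 4, 7]
pop(2) removes 7 → [7, 4]
append 8 → [7, 4, 8]
vec[-1] = vec[0]*vec[0] = 7*7 = 49 → [7, 4, 49]
append 2 → [7, 4, 49, 2]
vec[-1] = 3 → [7, 4, 49, 3]
vec[3] = vec[0]+vec[0] = 7+7 = 14 → [7, 4, 49, 14]
vec[-3] = 2 → [7, 2, 49, 14]
sum = 72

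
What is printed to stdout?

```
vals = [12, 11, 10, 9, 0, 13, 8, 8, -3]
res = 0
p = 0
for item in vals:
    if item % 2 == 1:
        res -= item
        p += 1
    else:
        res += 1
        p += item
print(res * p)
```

-1050

item=12: not odd, res = 0+1 = 1; p=12
item=11: odd, res = 1-11 = -10; p=13
item=10: not odd, res = (-10)+1 = -9; p=23
item=9: odd, res = (-9)-9 = -18; p=24
item=0: not odd, res = (-18)+1 = -17; p=24
item=13: odd, res = (-17)-13 = -30; p=25
item=8: not odd, res = (-30)+1 = -29; p=33
item=8: not odd, res = (-29)+1 = -28; p=41
item=-3: odd, res = (-28)-(-3) = -25; p=42
res*p = (-25)*42 = -1050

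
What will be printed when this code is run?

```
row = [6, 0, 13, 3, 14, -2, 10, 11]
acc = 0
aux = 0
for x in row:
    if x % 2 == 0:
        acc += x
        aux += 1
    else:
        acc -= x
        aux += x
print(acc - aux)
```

x=6: even, acc = 0+6 = 6; aux=1
x=0: even, acc = 6+0 = 6; aux=2
x=13: not even, acc = 6-13 = -7; aux=15
x=3: not even, acc = (-7)-3 = -10; aux=18
x=14: even, acc = (-10)+14 = 4; aux=19
x=-2: even, acc = 4+(-2) = 2; aux=20
x=10: even, acc = 2+10 = 12; aux=21
x=11: not even, acc = 12-11 = 1; aux=32
acc-aux = 1-32 = -31

-31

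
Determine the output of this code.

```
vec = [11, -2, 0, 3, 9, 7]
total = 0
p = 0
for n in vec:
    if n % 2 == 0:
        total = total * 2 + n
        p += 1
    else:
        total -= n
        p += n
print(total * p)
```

-2144

n=11: not even, total = 0-11 = -11; p=11
n=-2: even, total = (-11)*2+(-2) = -24; p=12
n=0: even, total = (-24)*2+0 = -48; p=13
n=3: not even, total = (-48)-3 = -51; p=16
n=9: not even, total = (-51)-9 = -60; p=25
n=7: not even, total = (-60)-7 = -67; p=32
total*p = (-67)*32 = -2144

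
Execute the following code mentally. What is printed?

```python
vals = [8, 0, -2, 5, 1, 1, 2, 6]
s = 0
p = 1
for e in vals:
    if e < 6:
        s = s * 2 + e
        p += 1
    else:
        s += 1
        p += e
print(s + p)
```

e=8: not <6, s = 0+1 = 1; p=9
e=0: <6, s = 1*2+0 = 2; p=10
e=-2: <6, s = 2*2+(-2) = 2; p=11
e=5: <6, s = 2*2+5 = 9; p=12
e=1: <6, s = 9*2+1 = 19; p=13
e=1: <6, s = 19*2+1 = 39; p=14
e=2: <6, s = 39*2+2 = 80; p=15
e=6: not <6, s = 80+1 = 81; p=21
s+p = 81+21 = 102

102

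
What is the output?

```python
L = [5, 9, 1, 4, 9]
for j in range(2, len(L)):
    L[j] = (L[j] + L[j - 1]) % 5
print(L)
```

[5, 9, 0, 4, 3]

j=2: L[2] = (1+9)%5 = 0 → [5, 9, 0, 4, 9]
j=3: L[3] = (4+0)%5 = 4 → [5, 9, 0, 4, 9]
j=4: L[4] = (9+4)%5 = 3 → [5, 9, 0, 4, 3]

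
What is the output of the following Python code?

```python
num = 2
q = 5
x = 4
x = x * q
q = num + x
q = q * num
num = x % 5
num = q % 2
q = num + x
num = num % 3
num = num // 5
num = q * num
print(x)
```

x = 4*5 = 20
q = 2+20 = 22
q = 22*2 = 44
num = 20%5 = 0
num = 44%2 = 0
q = 0+20 = 20
num = 0%3 = 0
num = 0//5 = 0
num = 20*0 = 0

20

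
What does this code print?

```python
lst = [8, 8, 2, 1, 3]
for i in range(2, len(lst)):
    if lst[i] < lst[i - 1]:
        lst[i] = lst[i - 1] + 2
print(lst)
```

[8, 8, 10, 12, 14]

i=2: 2<8, lst[2] = 8+2 = 10 → [8, 8, 10, 1, 3]
i=3: 1<10, lst[3] = 10+2 = 12 → [8, 8, 10, 12, 3]
i=4: 3<12, lst[4] = 12+2 = 14 → [8, 8, 10, 12, 14]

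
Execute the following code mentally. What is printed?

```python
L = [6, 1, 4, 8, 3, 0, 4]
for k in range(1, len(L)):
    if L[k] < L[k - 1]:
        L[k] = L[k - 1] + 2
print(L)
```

[6, 8, 10, 12, 14, 16, 18]

k=1: 1<6, L[1] = 6+2 = 8 → [6, 8, 4, 8, 3, 0, 4]
k=2: 4<8, L[2] = 8+2 = 10 → [6, 8, 10, 8, 3, 0, 4]
k=3: 8<10, L[3] = 10+2 = 12 → [6, 8, 10, 12, 3, 0, 4]
k=4: 3<12, L[4] = 12+2 = 14 → [6, 8, 10, 12, 14, 0, 4]
k=5: 0<14, L[5] = 14+2 = 16 → [6, 8, 10, 12, 14, 16, 4]
k=6: 4<16, L[6] = 16+2 = 18 → [6, 8, 10, 12, 14, 16, 18]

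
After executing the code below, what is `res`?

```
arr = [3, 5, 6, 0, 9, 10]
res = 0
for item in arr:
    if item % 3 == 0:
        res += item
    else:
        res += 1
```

item=3: %3==0, res = 0+3 = 3
item=5: not %3==0, res = 3+1 = 4
item=6: %3==0, res = 4+6 = 10
item=0: %3==0, res = 10+0 = 10
item=9: %3==0, res = 10+9 = 19
item=10: not %3==0, res = 19+1 = 20

20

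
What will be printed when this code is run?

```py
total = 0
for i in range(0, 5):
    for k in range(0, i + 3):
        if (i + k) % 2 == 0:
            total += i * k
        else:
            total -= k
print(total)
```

69

i=0,k=0: even sum, total = 0+0 = 0
i=0,k=1: odd sum, total = 0-1 = -1
i=0,k=2: even sum, total = (-1)+0 = -1
i=1,k=0: odd sum, total = (-1)-0 = -1
i=1,k=1: even sum, total = (-1)+1 = 0
i=1,k=2: odd sum, total = 0-2 = -2
i=1,k=3: even sum, total = (-2)+3 = 1
i=2,k=0: even sum, total = 1+0 = 1
i=2,k=1: odd sum, total = 1-1 = 0
i=2,k=2: even sum, total = 0+4 = 4
i=2,k=3: odd sum, total = 4-3 = 1
i=2,k=4: even sum, total = 1+8 = 9
i=3,k=0: odd sum, total = 9-0 = 9
i=3,k=1: even sum, total = 9+3 = 12
i=3,k=2: odd sum, total = 12-2 = 10
i=3,k=3: even sum, total = 10+9 = 19
i=3,k=4: odd sum, total = 19-4 = 15
i=3,k=5: even sum, total = 15+15 = 30
i=4,k=0: even sum, total = 30+0 = 30
i=4,k=1: odd sum, total = 30-1 = 29
i=4,k=2: even sum, total = 29+8 = 37
i=4,k=3: odd sum, total = 37-3 = 34
i=4,k=4: even sum, total = 34+16 = 50
i=4,k=5: odd sum, total = 50-5 = 45
i=4,k=6: even sum, total = 45+24 = 69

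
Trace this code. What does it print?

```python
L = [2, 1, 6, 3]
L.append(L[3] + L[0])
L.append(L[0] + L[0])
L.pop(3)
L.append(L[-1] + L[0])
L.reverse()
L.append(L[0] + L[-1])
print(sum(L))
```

32

append L[3]+L[0] = 3+2 = 5 → [2, 1, 6, 3, 5]
append L[0]+L[0] = 2+2 = 4 → [2, 1, 6, 3, 5, 4]
pop(3) removes 3 → [2, 1, 6, 5, 4]
append L[-1]+L[0] = 4+2 = 6 → [2, 1, 6, 5, 4, 6]
reverse → [6, 4, 5, 6, 1, 2]
append L[0]+L[-1] = 6+2 = 8 → [6, 4, 5, 6, 1, 2, 8]
sum = 32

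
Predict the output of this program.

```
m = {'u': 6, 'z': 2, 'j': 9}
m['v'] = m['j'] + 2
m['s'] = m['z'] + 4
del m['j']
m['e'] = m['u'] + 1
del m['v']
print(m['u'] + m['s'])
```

m['v'] = m['j']+2 = 11 → {'u': 6, 'z': 2, 'j': 9, 'v': 11}
m['s'] = m['z']+4 = 6 → {'u': 6, 'z': 2, 'j': 9, 'v': 11, 's': 6}
del 'j' → {'u': 6, 'z': 2, 'v': 11, 's': 6}
m['e'] = m['u']+1 = 7 → {'u': 6, 'z': 2, 'v': 11, 's': 6, 'e': 7}
del 'v' → {'u': 6, 'z': 2, 's': 6, 'e': 7}
m['u']+m['s'] = 6+6 = 12

12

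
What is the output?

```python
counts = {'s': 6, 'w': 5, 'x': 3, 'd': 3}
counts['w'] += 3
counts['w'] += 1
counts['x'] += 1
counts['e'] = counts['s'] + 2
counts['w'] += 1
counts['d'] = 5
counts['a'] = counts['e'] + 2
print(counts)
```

{'s': 6, 'w': 10, 'x': 4, 'd': 5, 'e': 8, 'a': 10}

counts['w'] = 5+3 = 8 → {'s': 6, 'w': 8, 'x': 3, 'd': 3}
counts['w'] = 8+1 = 9 → {'s': 6, 'w': 9, 'x': 3, 'd': 3}
counts['x'] = 3+1 = 4 → {'s': 6, 'w': 9, 'x': 4, 'd': 3}
counts['e'] = counts['s']+2 = 8 → {'s': 6, 'w': 9, 'x': 4, 'd': 3, 'e': 8}
counts['w'] = 9+1 = 10 → {'s': 6, 'w': 10, 'x': 4, 'd': 3, 'e': 8}
counts['d'] = 5 → {'s': 6, 'w': 10, 'x': 4, 'd': 5, 'e': 8}
counts['a'] = counts['e']+2 = 10 → {'s': 6, 'w': 10, 'x': 4, 'd': 5, 'e': 8, 'a': 10}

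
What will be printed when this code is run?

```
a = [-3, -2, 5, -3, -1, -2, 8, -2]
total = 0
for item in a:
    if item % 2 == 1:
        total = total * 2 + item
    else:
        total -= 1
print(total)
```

item=-3: odd, total = 0*2+(-3) = -3
item=-2: not odd, total = (-3)-1 = -4
item=5: odd, total = (-4)*2+5 = -3
item=-3: odd, total = (-3)*2+(-3) = -9
item=-1: odd, total = (-9)*2+(-1) = -19
item=-2: not odd, total = (-19)-1 = -20
item=8: not odd, total = (-20)-1 = -21
item=-2: not odd, total = (-21)-1 = -22

-22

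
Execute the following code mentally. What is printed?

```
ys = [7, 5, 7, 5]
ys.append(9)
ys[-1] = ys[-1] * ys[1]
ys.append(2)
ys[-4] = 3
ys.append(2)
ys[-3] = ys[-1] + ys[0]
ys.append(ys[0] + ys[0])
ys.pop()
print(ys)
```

[7, 5, 3, 5, 9, 2, 2]

append 9 → [7, 5, 7, 5, 9]
ys[-1] = ys[-1]*ys[1] = 9*5 = 45 → [7, 5, 7, 5, 45]
append 2 → [7, 5, 7, 5, 45, 2]
ys[-4] = 3 → [7, 5, 3, 5, 45, 2]
append 2 → [7, 5, 3, 5, 45, 2, 2]
ys[-3] = ys[-1]+ys[0] = 2+7 = 9 → [7, 5, 3, 5, 9, 2, 2]
append ys[0]+ys[0] = 7+7 = 14 → [7, 5, 3, 5, 9, 2, 2, 14]
pop() removes 14 → [7, 5, 3, 5, 9, 2, 2]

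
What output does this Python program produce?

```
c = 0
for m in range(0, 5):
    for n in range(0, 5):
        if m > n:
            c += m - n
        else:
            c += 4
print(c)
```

80

m=0,n=0: not 0>0, c = 0+4 = 4
m=0,n=1: not 0>1, c = 4+4 = 8
m=0,n=2: not 0>2, c = 8+4 = 12
m=0,n=3: not 0>3, c = 12+4 = 16
m=0,n=4: not 0>4, c = 16+4 = 20
m=1,n=0: 1>0, c = 20+1 = 21
m=1,n=1: not 1>1, c = 21+4 = 25
m=1,n=2: not 1>2, c = 25+4 = 29
m=1,n=3: not 1>3, c = 29+4 = 33
m=1,n=4: not 1>4, c = 33+4 = 37
m=2,n=0: 2>0, c = 37+2 = 39
m=2,n=1: 2>1, c = 39+1 = 40
m=2,n=2: not 2>2, c = 40+4 = 44
m=2,n=3: not 2>3, c = 44+4 = 48
m=2,n=4: not 2>4, c = 48+4 = 52
m=3,n=0: 3>0, c = 52+3 = 55
m=3,n=1: 3>1, c = 55+2 = 57
m=3,n=2: 3>2, c = 57+1 = 58
m=3,n=3: not 3>3, c = 58+4 = 62
m=3,n=4: not 3>4, c = 62+4 = 66
m=4,n=0: 4>0, c = 66+4 = 70
m=4,n=1: 4>1, c = 70+3 = 73
m=4,n=2: 4>2, c = 73+2 = 75
m=4,n=3: 4>3, c = 75+1 = 76
m=4,n=4: not 4>4, c = 76+4 = 80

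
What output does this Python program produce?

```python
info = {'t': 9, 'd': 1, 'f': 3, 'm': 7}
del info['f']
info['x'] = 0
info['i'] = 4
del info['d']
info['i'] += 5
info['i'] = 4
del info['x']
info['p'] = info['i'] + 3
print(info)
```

{'t': 9, 'm': 7, 'i': 4, 'p': 7}

del 'f' → {'t': 9, 'd': 1, 'm': 7}
info['x'] = 0 → {'t': 9, 'd': 1, 'm': 7, 'x': 0}
info['i'] = 4 → {'t': 9, 'd': 1, 'm': 7, 'x': 0, 'i': 4}
del 'd' → {'t': 9, 'm': 7, 'x': 0, 'i': 4}
info['i'] = 4+5 = 9 → {'t': 9, 'm': 7, 'x': 0, 'i': 9}
info['i'] = 4 → {'t': 9, 'm': 7, 'x': 0, 'i': 4}
del 'x' → {'t': 9, 'm': 7, 'i': 4}
info['p'] = info['i']+3 = 7 → {'t': 9, 'm': 7, 'i': 4, 'p': 7}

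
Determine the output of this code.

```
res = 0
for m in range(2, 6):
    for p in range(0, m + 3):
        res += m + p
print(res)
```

m=2,p=0: res = 0+2 = 2
m=2,p=1: res = 2+3 = 5
m=2,p=2: res = 5+4 = 9
m=2,p=3: res = 9+5 = 14
m=2,p=4: res = 14+6 = 20
m=3,p=0: res = 20+3 = 23
m=3,p=1: res = 23+4 = 27
m=3,p=2: res = 27+5 = 32
m=3,p=3: res = 32+6 = 38
m=3,p=4: res = 38+7 = 45
m=3,p=5: res = 45+8 = 53
m=4,p=0: res = 53+4 = 57
m=4,p=1: res = 57+5 = 62
m=4,p=2: res = 62+6 = 68
m=4,p=3: res = 68+7 = 75
m=4,p=4: res = 75+8 = 83
m=4,p=5: res = 83+9 = 92
m=4,p=6: res = 92+10 = 102
m=5,p=0: res = 102+5 = 107
m=5,p=1: res = 107+6 = 113
m=5,p=2: res = 113+7 = 120
m=5,p=3: res = 120+8 = 128
m=5,p=4: res = 128+9 = 137
m=5,p=5: res = 137+10 = 147
m=5,p=6: res = 147+11 = 158
m=5,p=7: res = 158+12 = 170

170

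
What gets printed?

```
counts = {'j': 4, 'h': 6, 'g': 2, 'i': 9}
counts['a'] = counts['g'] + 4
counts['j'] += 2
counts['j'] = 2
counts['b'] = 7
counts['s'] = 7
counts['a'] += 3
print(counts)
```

{'j': 2, 'h': 6, 'g': 2, 'i': 9, 'a': 9, 'b': 7, 's': 7}

counts['a'] = counts['g']+4 = 6 → {'j': 4, 'h': 6, 'g': 2, 'i': 9, 'a': 6}
counts['j'] = 4+2 = 6 → {'j': 6, 'h': 6, 'g': 2, 'i': 9, 'a': 6}
counts['j'] = 2 → {'j': 2, 'h': 6, 'g': 2, 'i': 9, 'a': 6}
counts['b'] = 7 → {'j': 2, 'h': 6, 'g': 2, 'i': 9, 'a': 6, 'b': 7}
counts['s'] = 7 → {'j': 2, 'h': 6, 'g': 2, 'i': 9, 'a': 6, 'b': 7, 's': 7}
counts['a'] = 6+3 = 9 → {'j': 2, 'h': 6, 'g': 2, 'i': 9, 'a': 9, 'b': 7, 's': 7}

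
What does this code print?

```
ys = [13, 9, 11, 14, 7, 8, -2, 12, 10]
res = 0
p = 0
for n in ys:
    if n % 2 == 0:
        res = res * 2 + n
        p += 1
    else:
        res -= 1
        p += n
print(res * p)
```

n=13: not even, res = 0-1 = -1; p=13
n=9: not even, res = (-1)-1 = -2; p=22
n=11: not even, res = (-2)-1 = -3; p=33
n=14: even, res = (-3)*2+14 = 8; p=34
n=7: not even, res = 8-1 = 7; p=41
n=8: even, res = 7*2+8 = 22; p=42
n=-2: even, res = 22*2+(-2) = 42; p=43
n=12: even, res = 42*2+12 = 96; p=44
n=10: even, res = 96*2+10 = 202; p=45
res*p = 202*45 = 9090

9090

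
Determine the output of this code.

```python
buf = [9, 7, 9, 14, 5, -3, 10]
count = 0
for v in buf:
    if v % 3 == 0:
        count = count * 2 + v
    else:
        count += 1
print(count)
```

v=9: %3==0, count = 0*2+9 = 9
v=7: not %3==0, count = 9+1 = 10
v=9: %3==0, count = 10*2+9 = 29
v=14: not %3==0, count = 29+1 = 30
v=5: not %3==0, count = 30+1 = 31
v=-3: %3==0, count = 31*2+(-3) = 59
v=10: not %3==0, count = 59+1 = 60

60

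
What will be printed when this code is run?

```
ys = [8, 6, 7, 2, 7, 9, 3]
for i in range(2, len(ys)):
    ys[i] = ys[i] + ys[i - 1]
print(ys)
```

i=2: ys[2] = 7+6 = 13 → [8, 6, 13, 2, 7, 9, 3]
i=3: ys[3] = 2+13 = 15 → [8, 6, 13, 15, 7, 9, 3]
i=4: ys[4] = 7+15 = 22 → [8, 6, 13, 15, 22, 9, 3]
i=5: ys[5] = 9+22 = 31 → [8, 6, 13, 15, 22, 31, 3]
i=6: ys[6] = 3+31 = 34 → [8, 6, 13, 15, 22, 31, 34]

[8, 6, 13, 15, 22, 31, 34]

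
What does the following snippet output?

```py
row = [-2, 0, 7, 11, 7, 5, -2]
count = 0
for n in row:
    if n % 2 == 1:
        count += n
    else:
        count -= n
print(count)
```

n=-2: not odd, count = 0-(-2) = 2
n=0: not odd, count = 2-0 = 2
n=7: odd, count = 2+7 = 9
n=11: odd, count = 9+11 = 20
n=7: odd, count = 20+7 = 27
n=5: odd, count = 27+5 = 32
n=-2: not odd, count = 32-(-2) = 34

34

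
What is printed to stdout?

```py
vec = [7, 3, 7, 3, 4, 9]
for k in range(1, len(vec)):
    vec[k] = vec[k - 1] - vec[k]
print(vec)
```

k=1: vec[1] = 7-3 = 4 → [7, 4, 7, 3, 4, 9]
k=2: vec[2] = 4-7 = -3 → [7, 4, -3, 3, 4, 9]
k=3: vec[3] = (-3)-3 = -6 → [7, 4, -3, -6, 4, 9]
k=4: vec[4] = (-6)-4 = -10 → [7, 4, -3, -6, -10, 9]
k=5: vec[5] = (-10)-9 = -19 → [7, 4, -3, -6, -10, -19]

[7, 4, -3, -6, -10, -19]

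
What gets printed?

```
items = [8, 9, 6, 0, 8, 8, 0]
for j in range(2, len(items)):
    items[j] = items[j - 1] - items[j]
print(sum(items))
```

-8

j=2: items[2] = 9-6 = 3 → [8, 9, 3, 0, 8, 8, 0]
j=3: items[3] = 3-0 = 3 → [8, 9, 3, 3, 8, 8, 0]
j=4: items[4] = 3-8 = -5 → [8, 9, 3, 3, -5, 8, 0]
j=5: items[5] = (-5)-8 = -13 → [8, 9, 3, 3, -5, -13, 0]
j=6: items[6] = (-13)-0 = -13 → [8, 9, 3, 3, -5, -13, -13]
sum = -8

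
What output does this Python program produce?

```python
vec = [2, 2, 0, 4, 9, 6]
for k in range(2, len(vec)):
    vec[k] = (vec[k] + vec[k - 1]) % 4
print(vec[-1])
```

k=2: vec[2] = (0+2)%4 = 2 → [2, 2, 2, 4, 9, 6]
k=3: vec[3] = (4+2)%4 = 2 → [2, 2, 2, 2, 9, 6]
k=4: vec[4] = (9+2)%4 = 3 → [2, 2, 2, 2, 3, 6]
k=5: vec[5] = (6+3)%4 = 1 → [2, 2, 2, 2, 3, 1]

1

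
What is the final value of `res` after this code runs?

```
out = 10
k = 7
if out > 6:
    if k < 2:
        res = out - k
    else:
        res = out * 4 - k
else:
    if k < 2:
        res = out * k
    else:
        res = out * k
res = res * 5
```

165

out=10, k=7
out > 6 is True; k < 2 is False
→ res = out * 4 - k = 33
res = 33*5 = 165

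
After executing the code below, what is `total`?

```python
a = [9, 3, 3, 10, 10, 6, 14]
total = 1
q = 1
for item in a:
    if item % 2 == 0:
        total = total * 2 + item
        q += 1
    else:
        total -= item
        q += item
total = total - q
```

-98

item=9: not even, total = 1-9 = -8; q=10
item=3: not even, total = (-8)-3 = -11; q=13
item=3: not even, total = (-11)-3 = -14; q=16
item=10: even, total = (-14)*2+10 = -18; q=17
item=10: even, total = (-18)*2+10 = -26; q=18
item=6: even, total = (-26)*2+6 = -46; q=19
item=14: even, total = (-46)*2+14 = -78; q=20
total-q = (-78)-20 = -98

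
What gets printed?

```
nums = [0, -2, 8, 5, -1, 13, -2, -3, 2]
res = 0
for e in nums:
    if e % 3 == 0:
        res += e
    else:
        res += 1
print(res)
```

e=0: %3==0, res = 0+0 = 0
e=-2: not %3==0, res = 0+1 = 1
e=8: not %3==0, res = 1+1 = 2
e=5: not %3==0, res = 2+1 = 3
e=-1: not %3==0, res = 3+1 = 4
e=13: not %3==0, res = 4+1 = 5
e=-2: not %3==0, res = 5+1 = 6
e=-3: %3==0, res = 6+(-3) = 3
e=2: not %3==0, res = 3+1 = 4

4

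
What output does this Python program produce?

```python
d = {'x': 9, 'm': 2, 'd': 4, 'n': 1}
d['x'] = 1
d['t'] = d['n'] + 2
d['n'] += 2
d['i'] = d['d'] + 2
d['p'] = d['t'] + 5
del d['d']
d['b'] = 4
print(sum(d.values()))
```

27

d['x'] = 1 → {'x': 1, 'm': 2, 'd': 4, 'n': 1}
d['t'] = d['n']+2 = 3 → {'x': 1, 'm': 2, 'd': 4, 'n': 1, 't': 3}
d['n'] = 1+2 = 3 → {'x': 1, 'm': 2, 'd': 4, 'n': 3, 't': 3}
d['i'] = d['d']+2 = 6 → {'x': 1, 'm': 2, 'd': 4, 'n': 3, 't': 3, 'i': 6}
d['p'] = d['t']+5 = 8 → {'x': 1, 'm': 2, 'd': 4, 'n': 3, 't': 3, 'i': 6, 'p': 8}
del 'd' → {'x': 1, 'm': 2, 'n': 3, 't': 3, 'i': 6, 'p': 8}
d['b'] = 4 → {'x': 1, 'm': 2, 'n': 3, 't': 3, 'i': 6, 'p': 8, 'b': 4}
sum of values = 27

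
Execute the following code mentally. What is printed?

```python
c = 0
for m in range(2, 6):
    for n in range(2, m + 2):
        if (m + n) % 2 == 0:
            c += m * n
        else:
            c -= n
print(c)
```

48

m=2,n=2: even sum, c = 0+4 = 4
m=2,n=3: odd sum, c = 4-3 = 1
m=3,n=2: odd sum, c = 1-2 = -1
m=3,n=3: even sum, c = (-1)+9 = 8
m=3,n=4: odd sum, c = 8-4 = 4
m=4,n=2: even sum, c = 4+8 = 12
m=4,n=3: odd sum, c = 12-3 = 9
m=4,n=4: even sum, c = 9+16 = 25
m=4,n=5: odd sum, c = 25-5 = 20
m=5,n=2: odd sum, c = 20-2 = 18
m=5,n=3: even sum, c = 18+15 = 33
m=5,n=4: odd sum, c = 33-4 = 29
m=5,n=5: even sum, c = 29+25 = 54
m=5,n=6: odd sum, c = 54-6 = 48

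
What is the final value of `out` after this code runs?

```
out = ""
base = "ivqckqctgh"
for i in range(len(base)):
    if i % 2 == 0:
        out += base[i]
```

i=0: add 'i' → 'i'
i=1: skip
i=2: add 'q' → 'iq'
i=3: skip
i=4: add 'k' → 'iqk'
i=5: skip
i=6: add 'c' → 'iqkc'
i=7: skip
i=8: add 'g' → 'iqkcg'
i=9: skip

'iqkcg'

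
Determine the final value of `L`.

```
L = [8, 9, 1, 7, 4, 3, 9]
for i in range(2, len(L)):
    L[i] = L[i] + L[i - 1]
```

[8, 9, 10, 17, 21, 24, 33]

i=2: L[2] = 1+9 = 10 → [8, 9, 10, 7, 4, 3, 9]
i=3: L[3] = 7+10 = 17 → [8, 9, 10, 17, 4, 3, 9]
i=4: L[4] = 4+17 = 21 → [8, 9, 10, 17, 21, 3, 9]
i=5: L[5] = 3+21 = 24 → [8, 9, 10, 17, 21, 24, 9]
i=6: L[6] = 9+24 = 33 → [8, 9, 10, 17, 21, 24, 33]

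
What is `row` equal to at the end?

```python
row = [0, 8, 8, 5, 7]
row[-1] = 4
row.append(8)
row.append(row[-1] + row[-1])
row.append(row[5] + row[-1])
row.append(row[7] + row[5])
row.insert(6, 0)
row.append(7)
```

[0, 8, 8, 5, 4, 8, 0, 16, 24, 32, 7]

row[-1] = 4 → [0, 8, 8, 5, 4]
append 8 → [0, 8, 8, 5, 4, 8]
append row[-1]+row[-1] = 8+8 = 16 → [0, 8, 8, 5, 4, 8, 16]
append row[5]+row[-1] = 8+16 = 24 → [0, 8, 8, 5, 4, 8, 16, 24]
append row[7]+row[5] = 24+8 = 32 → [0, 8, 8, 5, 4, 8, 16, 24, 32]
insert 0 at 6 → [0, 8, 8, 5, 4, 8, 0, 16, 24, 32]
append 7 → [0, 8, 8, 5, 4, 8, 0, 16, 24, 32, 7]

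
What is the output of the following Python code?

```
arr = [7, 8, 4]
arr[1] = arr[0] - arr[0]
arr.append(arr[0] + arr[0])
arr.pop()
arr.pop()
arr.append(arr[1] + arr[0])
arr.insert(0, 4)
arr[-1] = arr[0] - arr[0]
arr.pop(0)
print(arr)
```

arr[1] = arr[0]-arr[0] = 7-7 = 0 → [7, 0, 4]
append arr[0]+arr[0] = 7+7 = 14 → [7, 0, 4, 14]
pop() removes 14 → [7, 0, 4]
pop() removes 4 → [7, 0]
append arr[1]+arr[0] = 0+7 = 7 → [7, 0, 7]
insert 4 at 0 → [4, 7, 0, 7]
arr[-1] = arr[0]-arr[0] = 4-4 = 0 → [4, 7, 0, 0]
pop(0) removes 4 → [7, 0, 0]

[7, 0, 0]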